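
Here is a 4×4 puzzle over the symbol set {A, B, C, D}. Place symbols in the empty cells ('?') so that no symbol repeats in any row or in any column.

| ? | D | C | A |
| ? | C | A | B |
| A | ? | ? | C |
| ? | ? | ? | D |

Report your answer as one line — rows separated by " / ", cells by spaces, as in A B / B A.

(r1,c1) = B
(r2,c1) = D
(r3,c2) = B
(r3,c3) = D
(r4,c1) = C
(r4,c2) = A
(r4,c3) = B

B D C A / D C A B / A B D C / C A B D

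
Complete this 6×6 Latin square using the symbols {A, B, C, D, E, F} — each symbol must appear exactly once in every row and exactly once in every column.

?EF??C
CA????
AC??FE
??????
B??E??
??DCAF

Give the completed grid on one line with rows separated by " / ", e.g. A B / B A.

(r1,c1) = D
(r1,c5) = B
(r3,c3) = B
(r3,c4) = D
(r6,c1) = E
(r6,c2) = B
(r1,c4) = A
(r2,c3) = E
(r2,c5) = D
(r2,c6) = B
(r4,c1) = F
(r4,c2) = D
(r4,c4) = B
(r4,c6) = A
(r5,c2) = F
(r5,c5) = C
(r5,c6) = D
(r2,c4) = F
(r4,c3) = C
(r4,c5) = E
(r5,c3) = A

D E F A B C / C A E F D B / A C B D F E / F D C B E A / B F A E C D / E B D C A F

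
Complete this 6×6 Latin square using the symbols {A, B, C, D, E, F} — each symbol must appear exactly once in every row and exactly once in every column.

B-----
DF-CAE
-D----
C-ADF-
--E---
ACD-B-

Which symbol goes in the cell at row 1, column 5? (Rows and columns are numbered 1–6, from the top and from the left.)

E

At row 2, column 3: row 2 has {A,C,D,E,F}; column 3 has {A,D,E}; that leaves B.
At row 4, column 6: row 4 has {A,C,D,F}; column 6 has {E}; that leaves B.
At row 5, column 1: row 5 has {E}; column 1 has {A,B,C,D}; that leaves F.
At row 6, column 6: row 6 has {A,B,C,D}; column 6 has {B,E}; that leaves F.
At row 3, column 1: row 3 has {D}; column 1 has {A,B,C,D,F}; that leaves E.
At row 3, column 5: row 3 has {D,E}; column 5 has {A,B,F}; that leaves C.
At row 3, column 6: row 3 has {C,D,E}; column 6 has {B,E,F}; that leaves A.
At row 4, column 2: row 4 has {A,B,C,D,F}; column 2 has {C,D,F}; that leaves E.
At row 5, column 5: row 5 has {E,F}; column 5 has {A,B,C,F}; that leaves D.
At row 5, column 6: row 5 has {D,E,F}; column 6 has {A,B,E,F}; that leaves C.
At row 6, column 4: row 6 has {A,B,C,D,F}; column 4 has {C,D}; that leaves E.
At row 1, column 2: row 1 has {B}; column 2 has {C,D,E,F}; that leaves A.
At row 1, column 4: row 1 has {A,B}; column 4 has {C,D,E}; that leaves F.
At row 1, column 5: row 1 has {A,B,F}; column 5 has {A,B,C,D,F}; that leaves E.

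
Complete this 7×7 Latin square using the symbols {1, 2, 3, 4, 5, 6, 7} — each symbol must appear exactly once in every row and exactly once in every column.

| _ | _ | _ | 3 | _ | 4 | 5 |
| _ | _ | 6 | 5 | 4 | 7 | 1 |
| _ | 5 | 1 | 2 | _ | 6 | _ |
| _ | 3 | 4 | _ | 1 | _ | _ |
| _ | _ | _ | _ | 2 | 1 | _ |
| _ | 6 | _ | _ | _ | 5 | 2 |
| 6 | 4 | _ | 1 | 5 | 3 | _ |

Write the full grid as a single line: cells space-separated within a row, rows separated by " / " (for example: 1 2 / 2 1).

2 1 7 3 6 4 5 / 3 2 6 5 4 7 1 / 7 5 1 2 3 6 4 / 5 3 4 7 1 2 6 / 4 7 5 6 2 1 3 / 1 6 3 4 7 5 2 / 6 4 2 1 5 3 7

(r2,c2): row 2 has {1,4,5,6,7}; column 2 has {3,4,5,6}, so it must be 2.
(r4,c6): row 4 has {1,3,4}; column 6 has {1,3,4,5,6,7}, so it must be 2.
(r5,c2): row 5 has {1,2}; column 2 has {2,3,4,5,6}, so it must be 7.
(r7,c7): row 7 has {1,3,4,5,6}; column 7 has {1,2,5}, so it must be 7.
(r1,c2): row 1 has {3,4,5}; column 2 has {2,3,4,5,6,7}, so it must be 1.
(r2,c1): row 2 has {1,2,4,5,6,7}; column 1 has {6}, so it must be 3.
(r4,c7): row 4 has {1,2,3,4}; column 7 has {1,2,5,7}, so it must be 6.
(r7,c3): row 7 has {1,3,4,5,6,7}; column 3 has {1,4,6}, so it must be 2.
(r1,c3): row 1 has {1,3,4,5}; column 3 has {1,2,4,6}, so it must be 7.
(r1,c5): row 1 has {1,3,4,5,7}; column 5 has {1,2,4,5}, so it must be 6.
(r4,c4): row 4 has {1,2,3,4,6}; column 4 has {1,2,3,5}, so it must be 7.
(r6,c3): row 6 has {2,5,6}; column 3 has {1,2,4,6,7}, so it must be 3.
(r6,c4): row 6 has {2,3,5,6}; column 4 has {1,2,3,5,7}, so it must be 4.
(r6,c5): row 6 has {2,3,4,5,6}; column 5 has {1,2,4,5,6}, so it must be 7.
(r1,c1): row 1 has {1,3,4,5,6,7}; column 1 has {3,6}, so it must be 2.
(r3,c5): row 3 has {1,2,5,6}; column 5 has {1,2,4,5,6,7}, so it must be 3.
(r3,c7): row 3 has {1,2,3,5,6}; column 7 has {1,2,5,6,7}, so it must be 4.
(r4,c1): row 4 has {1,2,3,4,6,7}; column 1 has {2,3,6}, so it must be 5.
(r5,c1): row 5 has {1,2,7}; column 1 has {2,3,5,6}, so it must be 4.
(r5,c3): row 5 has {1,2,4,7}; column 3 has {1,2,3,4,6,7}, so it must be 5.
(r5,c4): row 5 has {1,2,4,5,7}; column 4 has {1,2,3,4,5,7}, so it must be 6.
(r5,c7): row 5 has {1,2,4,5,6,7}; column 7 has {1,2,4,5,6,7}, so it must be 3.
(r6,c1): row 6 has {2,3,4,5,6,7}; column 1 has {2,3,4,5,6}, so it must be 1.
(r3,c1): row 3 has {1,2,3,4,5,6}; column 1 has {1,2,3,4,5,6}, so it must be 7.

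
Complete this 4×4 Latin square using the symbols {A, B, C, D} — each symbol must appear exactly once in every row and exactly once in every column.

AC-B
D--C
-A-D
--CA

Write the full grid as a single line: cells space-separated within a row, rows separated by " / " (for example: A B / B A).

A C D B / D B A C / C A B D / B D C A

(r1,c3) = D
(r2,c2) = B
(r2,c3) = A
(r3,c3) = B
(r4,c1) = B
(r4,c2) = D
(r3,c1) = C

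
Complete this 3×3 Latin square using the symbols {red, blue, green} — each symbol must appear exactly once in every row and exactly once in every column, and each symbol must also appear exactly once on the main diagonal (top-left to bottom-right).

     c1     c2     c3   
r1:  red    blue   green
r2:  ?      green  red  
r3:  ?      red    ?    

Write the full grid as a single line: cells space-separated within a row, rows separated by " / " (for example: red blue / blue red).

red blue green / blue green red / green red blue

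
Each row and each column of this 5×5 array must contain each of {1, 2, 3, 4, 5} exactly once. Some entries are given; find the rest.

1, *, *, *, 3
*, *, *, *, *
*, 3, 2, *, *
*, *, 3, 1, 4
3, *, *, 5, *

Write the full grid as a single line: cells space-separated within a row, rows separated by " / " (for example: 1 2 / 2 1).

1 4 5 2 3 / 4 2 1 3 5 / 5 3 2 4 1 / 2 5 3 1 4 / 3 1 4 5 2

(r3,c4) = 4
(r1,c4) = 2
(r2,c4) = 3
(r3,c1) = 5
(r3,c5) = 1
(r4,c1) = 2
(r4,c2) = 5
(r5,c5) = 2
(r1,c2) = 4
(r1,c3) = 5
(r2,c1) = 4
(r2,c3) = 1
(r2,c5) = 5
(r5,c2) = 1
(r5,c3) = 4
(r2,c2) = 2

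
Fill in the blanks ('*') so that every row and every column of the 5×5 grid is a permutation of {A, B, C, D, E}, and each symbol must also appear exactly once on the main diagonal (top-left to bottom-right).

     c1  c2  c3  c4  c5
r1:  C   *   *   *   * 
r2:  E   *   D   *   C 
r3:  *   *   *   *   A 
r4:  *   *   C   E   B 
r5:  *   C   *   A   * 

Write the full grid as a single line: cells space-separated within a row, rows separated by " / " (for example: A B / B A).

At row 2, column 4: row 2 has {C,D,E}; column 4 has {A,E}; that leaves B.
At row 3, column 3: row 3 has {A}; column 3 has {C,D}; the diagonal has {C,E}; that leaves B.
At row 5, column 3: row 5 has {A,C}; column 3 has {B,C,D}; that leaves E.
At row 5, column 5: row 5 has {A,C,E}; column 5 has {A,B,C}; the diagonal has {B,C,E}; that leaves D.
At row 1, column 3: row 1 has {C}; column 3 has {B,C,D,E}; that leaves A.
At row 1, column 4: row 1 has {A,C}; column 4 has {A,B,E}; that leaves D.
At row 1, column 5: row 1 has {A,C,D}; column 5 has {A,B,C,D}; that leaves E.
At row 2, column 2: row 2 has {B,C,D,E}; column 2 has {C}; the diagonal has {B,C,D,E}; that leaves A.
At row 3, column 1: row 3 has {A,B}; column 1 has {C,E}; that leaves D.
At row 3, column 2: row 3 has {A,B,D}; column 2 has {A,C}; that leaves E.
At row 3, column 4: row 3 has {A,B,D,E}; column 4 has {A,B,D,E}; that leaves C.
At row 4, column 1: row 4 has {B,C,E}; column 1 has {C,D,E}; that leaves A.
At row 4, column 2: row 4 has {A,B,C,E}; column 2 has {A,C,E}; that leaves D.
At row 5, column 1: row 5 has {A,C,D,E}; column 1 has {A,C,D,E}; that leaves B.
At row 1, column 2: row 1 has {A,C,D,E}; column 2 has {A,C,D,E}; that leaves B.

C B A D E / E A D B C / D E B C A / A D C E B / B C E A D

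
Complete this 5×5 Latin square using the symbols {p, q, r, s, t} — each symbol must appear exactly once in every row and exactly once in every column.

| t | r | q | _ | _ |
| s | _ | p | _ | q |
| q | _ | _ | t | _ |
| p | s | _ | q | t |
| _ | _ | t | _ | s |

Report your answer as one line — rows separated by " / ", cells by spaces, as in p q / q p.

(r1,c5): row 1 has {q,r,t}; column 5 has {q,s,t}, so it must be p.
(r2,c2): row 2 has {p,q,s}; column 2 has {r,s}, so it must be t.
(r2,c4): row 2 has {p,q,s,t}; column 4 has {q,t}, so it must be r.
(r3,c2): row 3 has {q,t}; column 2 has {r,s,t}, so it must be p.
(r3,c5): row 3 has {p,q,t}; column 5 has {p,q,s,t}, so it must be r.
(r4,c3): row 4 has {p,q,s,t}; column 3 has {p,q,t}, so it must be r.
(r5,c1): row 5 has {s,t}; column 1 has {p,q,s,t}, so it must be r.
(r5,c2): row 5 has {r,s,t}; column 2 has {p,r,s,t}, so it must be q.
(r5,c4): row 5 has {q,r,s,t}; column 4 has {q,r,t}, so it must be p.
(r1,c4): row 1 has {p,q,r,t}; column 4 has {p,q,r,t}, so it must be s.
(r3,c3): row 3 has {p,q,r,t}; column 3 has {p,q,r,t}, so it must be s.

t r q s p / s t p r q / q p s t r / p s r q t / r q t p s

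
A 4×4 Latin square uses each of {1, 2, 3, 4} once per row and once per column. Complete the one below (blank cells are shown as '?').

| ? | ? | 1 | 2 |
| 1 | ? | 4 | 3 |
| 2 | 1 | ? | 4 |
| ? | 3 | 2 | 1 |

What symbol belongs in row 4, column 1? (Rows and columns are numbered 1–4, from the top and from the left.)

4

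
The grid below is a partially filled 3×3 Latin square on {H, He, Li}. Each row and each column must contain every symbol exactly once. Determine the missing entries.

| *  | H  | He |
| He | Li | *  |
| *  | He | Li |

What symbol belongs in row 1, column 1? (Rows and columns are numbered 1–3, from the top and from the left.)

Li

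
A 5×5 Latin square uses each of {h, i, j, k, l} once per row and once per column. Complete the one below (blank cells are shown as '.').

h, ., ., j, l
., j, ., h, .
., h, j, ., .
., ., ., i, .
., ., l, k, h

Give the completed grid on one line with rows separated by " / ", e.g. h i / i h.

h k i j l / l j k h i / i h j l k / k l h i j / j i l k h

(r3,c4): row 3 has {h,j}; column 4 has {h,i,j,k}, so it must be l.
(r5,c2): row 5 has {h,k,l}; column 2 has {h,j}, so it must be i.
(r1,c2): row 1 has {h,j,l}; column 2 has {h,i,j}, so it must be k.
(r1,c3): row 1 has {h,j,k,l}; column 3 has {j,l}, so it must be i.
(r2,c3): row 2 has {h,j}; column 3 has {i,j,l}, so it must be k.
(r2,c5): row 2 has {h,j,k}; column 5 has {h,l}, so it must be i.
(r3,c5): row 3 has {h,j,l}; column 5 has {h,i,l}, so it must be k.
(r4,c2): row 4 has {i}; column 2 has {h,i,j,k}, so it must be l.
(r4,c3): row 4 has {i,l}; column 3 has {i,j,k,l}, so it must be h.
(r4,c5): row 4 has {h,i,l}; column 5 has {h,i,k,l}, so it must be j.
(r5,c1): row 5 has {h,i,k,l}; column 1 has {h}, so it must be j.
(r2,c1): row 2 has {h,i,j,k}; column 1 has {h,j}, so it must be l.
(r3,c1): row 3 has {h,j,k,l}; column 1 has {h,j,l}, so it must be i.
(r4,c1): row 4 has {h,i,j,l}; column 1 has {h,i,j,l}, so it must be k.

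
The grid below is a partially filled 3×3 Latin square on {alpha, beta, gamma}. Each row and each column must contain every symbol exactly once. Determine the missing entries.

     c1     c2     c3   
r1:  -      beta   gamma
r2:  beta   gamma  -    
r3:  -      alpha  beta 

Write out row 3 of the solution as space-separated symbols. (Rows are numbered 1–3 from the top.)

gamma alpha beta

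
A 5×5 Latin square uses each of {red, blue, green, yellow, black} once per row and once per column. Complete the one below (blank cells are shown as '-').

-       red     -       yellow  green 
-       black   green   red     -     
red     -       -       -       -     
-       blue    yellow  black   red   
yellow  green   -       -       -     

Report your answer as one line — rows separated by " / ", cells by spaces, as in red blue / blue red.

black red blue yellow green / blue black green red yellow / red yellow black green blue / green blue yellow black red / yellow green red blue black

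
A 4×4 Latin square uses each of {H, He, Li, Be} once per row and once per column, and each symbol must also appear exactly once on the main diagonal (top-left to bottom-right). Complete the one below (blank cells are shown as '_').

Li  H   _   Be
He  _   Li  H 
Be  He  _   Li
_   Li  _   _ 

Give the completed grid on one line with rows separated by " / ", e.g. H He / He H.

Cell (r1,c3): row 1 has {H,Li,Be}; column 3 has {Li} → He.
Cell (r2,c2): row 2 has {H,He,Li}; column 2 has {H,He,Li}; the diagonal has {Li} → Be.
Cell (r3,c3): row 3 has {He,Li,Be}; column 3 has {He,Li}; the diagonal has {Li,Be} → H.
Cell (r4,c1): row 4 has {Li}; column 1 has {He,Li,Be} → H.
Cell (r4,c3): row 4 has {H,Li}; column 3 has {H,He,Li} → Be.
Cell (r4,c4): row 4 has {H,Li,Be}; column 4 has {H,Li,Be}; the diagonal has {H,Li,Be} → He.

Li H He Be / He Be Li H / Be He H Li / H Li Be He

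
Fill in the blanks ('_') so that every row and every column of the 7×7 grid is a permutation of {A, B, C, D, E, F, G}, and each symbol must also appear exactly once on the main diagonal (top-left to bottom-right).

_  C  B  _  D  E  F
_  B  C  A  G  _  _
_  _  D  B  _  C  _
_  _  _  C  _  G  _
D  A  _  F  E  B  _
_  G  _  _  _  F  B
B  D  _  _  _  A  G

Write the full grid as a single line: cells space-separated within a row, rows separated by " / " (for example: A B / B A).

row 1 has {B,C,D,E,F}; column 1 has {B,D}; the diagonal has {B,C,D,E,F,G} — only A is left for (r1,c1).
row 1 has {A,B,C,D,E,F}; column 4 has {A,B,C,F} — only G is left for (r1,c4).
row 2 has {A,B,C,G}; column 6 has {A,B,C,E,F,G} — only D is left for (r2,c6).
row 2 has {A,B,C,D,G}; column 7 has {B,F,G} — only E is left for (r2,c7).
row 3 has {B,C,D}; column 7 has {B,E,F,G} — only A is left for (r3,c7).
row 4 has {C,G}; column 7 has {A,B,E,F,G} — only D is left for (r4,c7).
row 5 has {A,B,D,E,F}; column 3 has {B,C,D} — only G is left for (r5,c3).
row 5 has {A,B,D,E,F,G}; column 7 has {A,B,D,E,F,G} — only C is left for (r5,c7).
row 7 has {A,B,D,G}; column 4 has {A,B,C,F,G} — only E is left for (r7,c4).
row 2 has {A,B,C,D,E,G}; column 1 has {A,B,D} — only F is left for (r2,c1).
row 3 has {A,B,C,D}; column 5 has {D,E,G} — only F is left for (r3,c5).
row 4 has {C,D,G}; column 1 has {A,B,D,F} — only E is left for (r4,c1).
row 4 has {C,D,E,G}; column 2 has {A,B,C,D,G} — only F is left for (r4,c2).
row 4 has {C,D,E,F,G}; column 3 has {B,C,D,G} — only A is left for (r4,c3).
row 4 has {A,C,D,E,F,G}; column 5 has {D,E,F,G} — only B is left for (r4,c5).
row 6 has {B,F,G}; column 1 has {A,B,D,E,F} — only C is left for (r6,c1).
row 6 has {B,C,F,G}; column 3 has {A,B,C,D,G} — only E is left for (r6,c3).
row 6 has {B,C,E,F,G}; column 4 has {A,B,C,E,F,G} — only D is left for (r6,c4).
row 6 has {B,C,D,E,F,G}; column 5 has {B,D,E,F,G} — only A is left for (r6,c5).
row 7 has {A,B,D,E,G}; column 3 has {A,B,C,D,E,G} — only F is left for (r7,c3).
row 7 has {A,B,D,E,F,G}; column 5 has {A,B,D,E,F,G} — only C is left for (r7,c5).
row 3 has {A,B,C,D,F}; column 1 has {A,B,C,D,E,F} — only G is left for (r3,c1).
row 3 has {A,B,C,D,F,G}; column 2 has {A,B,C,D,F,G} — only E is left for (r3,c2).

A C B G D E F / F B C A G D E / G E D B F C A / E F A C B G D / D A G F E B C / C G E D A F B / B D F E C A G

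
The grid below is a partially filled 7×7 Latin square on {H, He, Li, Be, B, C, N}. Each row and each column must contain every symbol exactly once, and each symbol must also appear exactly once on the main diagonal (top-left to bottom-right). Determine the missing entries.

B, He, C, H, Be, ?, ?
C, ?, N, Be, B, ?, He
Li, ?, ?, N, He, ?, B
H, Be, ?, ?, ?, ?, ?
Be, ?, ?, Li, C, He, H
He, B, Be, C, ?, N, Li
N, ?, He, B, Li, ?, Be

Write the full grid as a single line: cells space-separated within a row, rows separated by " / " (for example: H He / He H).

Cell (r1,c6): row 1 has {H,He,Be,B,C}; column 6 has {He,N} → Li.
Cell (r1,c7): row 1 has {H,He,Li,Be,B,C}; column 7 has {H,He,Li,Be,B} → N.
Cell (r2,c6): row 2 has {He,Be,B,C,N}; column 6 has {He,Li,N} → H.
Cell (r3,c3): row 3 has {He,Li,B,N}; column 3 has {He,Be,C,N}; the diagonal has {Be,B,C,N} → H.
Cell (r4,c4): row 4 has {H,Be}; column 4 has {H,Li,Be,B,C,N}; the diagonal has {H,Be,B,C,N} → He.
Cell (r4,c5): row 4 has {H,He,Be}; column 5 has {He,Li,Be,B,C} → N.
Cell (r4,c7): row 4 has {H,He,Be,N}; column 7 has {H,He,Li,Be,B,N} → C.
Cell (r5,c2): row 5 has {H,He,Li,Be,C}; column 2 has {He,Be,B} → N.
Cell (r5,c3): row 5 has {H,He,Li,Be,C,N}; column 3 has {H,He,Be,C,N} → B.
Cell (r6,c5): row 6 has {He,Li,Be,B,C,N}; column 5 has {He,Li,Be,B,C,N} → H.
Cell (r7,c6): row 7 has {He,Li,Be,B,N}; column 6 has {H,He,Li,N} → C.
Cell (r2,c2): row 2 has {H,He,Be,B,C,N}; column 2 has {He,Be,B,N}; the diagonal has {H,He,Be,B,C,N} → Li.
Cell (r3,c2): row 3 has {H,He,Li,B,N}; column 2 has {He,Li,Be,B,N} → C.
Cell (r3,c6): row 3 has {H,He,Li,B,C,N}; column 6 has {H,He,Li,C,N} → Be.
Cell (r4,c3): row 4 has {H,He,Be,C,N}; column 3 has {H,He,Be,B,C,N} → Li.
Cell (r4,c6): row 4 has {H,He,Li,Be,C,N}; column 6 has {H,He,Li,Be,C,N} → B.
Cell (r7,c2): row 7 has {He,Li,Be,B,C,N}; column 2 has {He,Li,Be,B,C,N} → H.

B He C H Be Li N / C Li N Be B H He / Li C H N He Be B / H Be Li He N B C / Be N B Li C He H / He B Be C H N Li / N H He B Li C Be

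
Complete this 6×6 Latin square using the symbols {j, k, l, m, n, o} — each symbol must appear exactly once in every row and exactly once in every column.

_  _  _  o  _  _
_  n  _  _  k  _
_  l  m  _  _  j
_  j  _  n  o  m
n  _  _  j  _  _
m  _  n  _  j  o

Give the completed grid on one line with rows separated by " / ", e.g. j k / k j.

At row 2, column 6: row 2 has {k,n}; column 6 has {j,m,o}; that leaves l.
At row 3, column 4: row 3 has {j,l,m}; column 4 has {j,n,o}; that leaves k.
At row 3, column 5: row 3 has {j,k,l,m}; column 5 has {j,k,o}; that leaves n.
At row 5, column 6: row 5 has {j,n}; column 6 has {j,l,m,o}; that leaves k.
At row 6, column 2: row 6 has {j,m,n,o}; column 2 has {j,l,n}; that leaves k.
At row 6, column 4: row 6 has {j,k,m,n,o}; column 4 has {j,k,n,o}; that leaves l.
At row 1, column 2: row 1 has {o}; column 2 has {j,k,l,n}; that leaves m.
At row 1, column 5: row 1 has {m,o}; column 5 has {j,k,n,o}; that leaves l.
At row 1, column 6: row 1 has {l,m,o}; column 6 has {j,k,l,m,o}; that leaves n.
At row 2, column 4: row 2 has {k,l,n}; column 4 has {j,k,l,n,o}; that leaves m.
At row 3, column 1: row 3 has {j,k,l,m,n}; column 1 has {m,n}; that leaves o.
At row 5, column 2: row 5 has {j,k,n}; column 2 has {j,k,l,m,n}; that leaves o.
At row 5, column 3: row 5 has {j,k,n,o}; column 3 has {m,n}; that leaves l.
At row 5, column 5: row 5 has {j,k,l,n,o}; column 5 has {j,k,l,n,o}; that leaves m.
At row 2, column 1: row 2 has {k,l,m,n}; column 1 has {m,n,o}; that leaves j.
At row 2, column 3: row 2 has {j,k,l,m,n}; column 3 has {l,m,n}; that leaves o.
At row 4, column 3: row 4 has {j,m,n,o}; column 3 has {l,m,n,o}; that leaves k.
At row 1, column 1: row 1 has {l,m,n,o}; column 1 has {j,m,n,o}; that leaves k.
At row 1, column 3: row 1 has {k,l,m,n,o}; column 3 has {k,l,m,n,o}; that leaves j.
At row 4, column 1: row 4 has {j,k,m,n,o}; column 1 has {j,k,m,n,o}; that leaves l.

k m j o l n / j n o m k l / o l m k n j / l j k n o m / n o l j m k / m k n l j o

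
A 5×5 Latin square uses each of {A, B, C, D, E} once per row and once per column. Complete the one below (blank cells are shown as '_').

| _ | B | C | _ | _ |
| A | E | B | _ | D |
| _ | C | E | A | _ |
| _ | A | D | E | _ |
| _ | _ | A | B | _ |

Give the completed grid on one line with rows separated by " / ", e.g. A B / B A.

E B C D A / A E B C D / D C E A B / B A D E C / C D A B E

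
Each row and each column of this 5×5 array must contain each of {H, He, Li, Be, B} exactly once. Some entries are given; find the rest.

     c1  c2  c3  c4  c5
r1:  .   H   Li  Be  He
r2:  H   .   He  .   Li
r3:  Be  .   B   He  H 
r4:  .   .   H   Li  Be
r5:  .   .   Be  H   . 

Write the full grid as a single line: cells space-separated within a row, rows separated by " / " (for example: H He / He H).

Cell (r1,c1): row 1 has {H,He,Li,Be}; column 1 has {H,Be} → B.
Cell (r2,c4): row 2 has {H,He,Li}; column 4 has {H,He,Li,Be} → B.
Cell (r3,c2): row 3 has {H,He,Be,B}; column 2 has {H} → Li.
Cell (r4,c1): row 4 has {H,Li,Be}; column 1 has {H,Be,B} → He.
Cell (r4,c2): row 4 has {H,He,Li,Be}; column 2 has {H,Li} → B.
Cell (r5,c1): row 5 has {H,Be}; column 1 has {H,He,Be,B} → Li.
Cell (r5,c2): row 5 has {H,Li,Be}; column 2 has {H,Li,B} → He.
Cell (r5,c5): row 5 has {H,He,Li,Be}; column 5 has {H,He,Li,Be} → B.
Cell (r2,c2): row 2 has {H,He,Li,B}; column 2 has {H,He,Li,B} → Be.

B H Li Be He / H Be He B Li / Be Li B He H / He B H Li Be / Li He Be H B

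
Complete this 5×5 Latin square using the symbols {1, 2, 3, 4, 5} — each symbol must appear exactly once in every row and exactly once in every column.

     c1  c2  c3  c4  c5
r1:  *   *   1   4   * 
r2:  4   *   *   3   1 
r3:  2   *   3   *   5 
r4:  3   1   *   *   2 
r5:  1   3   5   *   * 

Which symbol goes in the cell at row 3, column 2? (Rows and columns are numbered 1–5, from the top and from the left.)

4

(r1,c1): row 1 has {1,4}; column 1 has {1,2,3,4}, so it must be 5.
(r1,c2): row 1 has {1,4,5}; column 2 has {1,3}, so it must be 2.
(r1,c5): row 1 has {1,2,4,5}; column 5 has {1,2,5}, so it must be 3.
(r2,c2): row 2 has {1,3,4}; column 2 has {1,2,3}, so it must be 5.
(r2,c3): row 2 has {1,3,4,5}; column 3 has {1,3,5}, so it must be 2.
(r3,c2): row 3 has {2,3,5}; column 2 has {1,2,3,5}, so it must be 4.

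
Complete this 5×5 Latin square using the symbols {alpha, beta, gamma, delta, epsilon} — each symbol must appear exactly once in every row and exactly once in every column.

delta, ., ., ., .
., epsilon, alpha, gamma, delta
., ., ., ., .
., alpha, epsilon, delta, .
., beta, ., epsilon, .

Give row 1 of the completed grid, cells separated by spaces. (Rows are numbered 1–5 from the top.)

delta gamma beta alpha epsilon

At row 1, column 2: row 1 has {delta}; column 2 has {alpha,beta,epsilon}; that leaves gamma.
At row 1, column 3: row 1 has {gamma,delta}; column 3 has {alpha,epsilon}; that leaves beta.
At row 1, column 4: row 1 has {beta,gamma,delta}; column 4 has {gamma,delta,epsilon}; that leaves alpha.
At row 1, column 5: row 1 has {alpha,beta,gamma,delta}; column 5 has {delta}; that leaves epsilon.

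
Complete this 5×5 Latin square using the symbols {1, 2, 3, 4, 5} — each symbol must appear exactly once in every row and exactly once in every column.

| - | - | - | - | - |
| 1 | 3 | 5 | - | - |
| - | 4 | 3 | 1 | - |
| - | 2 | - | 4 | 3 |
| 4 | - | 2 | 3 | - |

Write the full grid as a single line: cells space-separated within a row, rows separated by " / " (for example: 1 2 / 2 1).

3 1 4 5 2 / 1 3 5 2 4 / 2 4 3 1 5 / 5 2 1 4 3 / 4 5 2 3 1

(r2,c4) = 2
(r2,c5) = 4
(r4,c1) = 5
(r4,c3) = 1
(r1,c3) = 4
(r1,c4) = 5
(r3,c1) = 2
(r3,c5) = 5
(r5,c5) = 1
(r1,c1) = 3
(r1,c2) = 1
(r1,c5) = 2
(r5,c2) = 5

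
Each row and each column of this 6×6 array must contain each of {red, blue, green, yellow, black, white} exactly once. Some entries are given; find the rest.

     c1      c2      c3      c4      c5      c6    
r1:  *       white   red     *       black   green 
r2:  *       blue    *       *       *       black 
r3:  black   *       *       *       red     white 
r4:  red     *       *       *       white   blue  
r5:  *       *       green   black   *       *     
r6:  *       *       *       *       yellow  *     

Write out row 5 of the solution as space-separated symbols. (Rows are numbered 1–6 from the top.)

white red green black blue yellow

(r2,c5) = green
(r5,c5) = blue
(r6,c6) = red
(r5,c6) = yellow
(r5,c1) = white
(r5,c2) = red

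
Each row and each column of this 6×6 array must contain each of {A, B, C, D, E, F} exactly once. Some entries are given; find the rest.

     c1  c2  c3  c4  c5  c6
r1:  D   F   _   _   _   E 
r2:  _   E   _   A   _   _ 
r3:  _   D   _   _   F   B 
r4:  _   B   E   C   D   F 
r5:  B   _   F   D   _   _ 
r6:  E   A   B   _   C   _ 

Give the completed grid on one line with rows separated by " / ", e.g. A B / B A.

D F C B A E / F E D A B C / C D A E F B / A B E C D F / B C F D E A / E A B F C D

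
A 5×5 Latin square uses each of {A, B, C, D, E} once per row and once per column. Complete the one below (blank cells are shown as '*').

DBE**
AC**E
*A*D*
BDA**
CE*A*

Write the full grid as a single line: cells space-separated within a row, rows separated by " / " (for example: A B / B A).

Cell (r1,c4): row 1 has {B,D,E}; column 4 has {A,D} → C.
Cell (r1,c5): row 1 has {B,C,D,E}; column 5 has {E} → A.
Cell (r2,c4): row 2 has {A,C,E}; column 4 has {A,C,D} → B.
Cell (r3,c1): row 3 has {A,D}; column 1 has {A,B,C,D} → E.
Cell (r4,c4): row 4 has {A,B,D}; column 4 has {A,B,C,D} → E.
Cell (r4,c5): row 4 has {A,B,D,E}; column 5 has {A,E} → C.
Cell (r2,c3): row 2 has {A,B,C,E}; column 3 has {A,E} → D.
Cell (r3,c5): row 3 has {A,D,E}; column 5 has {A,C,E} → B.
Cell (r5,c3): row 5 has {A,C,E}; column 3 has {A,D,E} → B.
Cell (r5,c5): row 5 has {A,B,C,E}; column 5 has {A,B,C,E} → D.
Cell (r3,c3): row 3 has {A,B,D,E}; column 3 has {A,B,D,E} → C.

D B E C A / A C D B E / E A C D B / B D A E C / C E B A D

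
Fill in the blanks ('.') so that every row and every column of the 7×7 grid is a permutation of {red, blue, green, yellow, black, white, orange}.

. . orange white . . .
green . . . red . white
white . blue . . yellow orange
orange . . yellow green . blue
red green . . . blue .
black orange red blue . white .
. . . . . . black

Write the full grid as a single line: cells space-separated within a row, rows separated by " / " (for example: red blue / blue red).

(r3,c5) = black
(r5,c7) = yellow
(r6,c5) = yellow
(r6,c7) = green
(r1,c5) = blue
(r1,c7) = red
(r3,c2) = red
(r3,c4) = green
(r1,c1) = yellow
(r1,c2) = black
(r1,c6) = green
(r4,c2) = white
(r4,c3) = black
(r4,c6) = red
(r5,c3) = white
(r5,c5) = orange
(r7,c1) = blue
(r7,c2) = yellow
(r7,c3) = green
(r7,c5) = white
(r7,c6) = orange
(r2,c2) = blue
(r2,c3) = yellow
(r2,c6) = black
(r5,c4) = black
(r7,c4) = red
(r2,c4) = orange

yellow black orange white blue green red / green blue yellow orange red black white / white red blue green black yellow orange / orange white black yellow green red blue / red green white black orange blue yellow / black orange red blue yellow white green / blue yellow green red white orange black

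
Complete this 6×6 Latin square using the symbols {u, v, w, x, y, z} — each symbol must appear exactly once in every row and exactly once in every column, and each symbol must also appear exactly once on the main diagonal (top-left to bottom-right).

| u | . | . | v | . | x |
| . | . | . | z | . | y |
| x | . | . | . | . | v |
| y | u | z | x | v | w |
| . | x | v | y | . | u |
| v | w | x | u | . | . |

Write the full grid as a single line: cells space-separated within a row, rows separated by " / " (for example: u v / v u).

(r2,c1) = w
(r2,c2) = v
(r2,c3) = u
(r2,c5) = x
(r3,c4) = w
(r5,c1) = z
(r5,c5) = w
(r6,c6) = z
(r3,c3) = y
(r6,c5) = y
(r1,c3) = w
(r1,c5) = z
(r3,c2) = z
(r3,c5) = u
(r1,c2) = y

u y w v z x / w v u z x y / x z y w u v / y u z x v w / z x v y w u / v w x u y z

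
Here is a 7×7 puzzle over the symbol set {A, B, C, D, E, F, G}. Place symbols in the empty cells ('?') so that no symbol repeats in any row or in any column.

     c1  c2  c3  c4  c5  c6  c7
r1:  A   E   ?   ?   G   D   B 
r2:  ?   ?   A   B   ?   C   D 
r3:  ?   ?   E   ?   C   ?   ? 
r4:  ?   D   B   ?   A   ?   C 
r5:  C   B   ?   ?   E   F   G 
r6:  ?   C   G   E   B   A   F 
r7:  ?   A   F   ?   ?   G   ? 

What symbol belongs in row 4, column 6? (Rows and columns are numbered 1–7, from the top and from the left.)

E

(r1,c3): row 1 has {A,B,D,E,G}; column 3 has {A,B,E,F,G}, so it must be C.
(r1,c4): row 1 has {A,B,C,D,E,G}; column 4 has {B,E}, so it must be F.
(r2,c5): row 2 has {A,B,C,D}; column 5 has {A,B,C,E,G}, so it must be F.
(r3,c6): row 3 has {C,E}; column 6 has {A,C,D,F,G}, so it must be B.
(r3,c7): row 3 has {B,C,E}; column 7 has {B,C,D,F,G}, so it must be A.
(r4,c4): row 4 has {A,B,C,D}; column 4 has {B,E,F}, so it must be G.
(r4,c6): row 4 has {A,B,C,D,G}; column 6 has {A,B,C,D,F,G}, so it must be E.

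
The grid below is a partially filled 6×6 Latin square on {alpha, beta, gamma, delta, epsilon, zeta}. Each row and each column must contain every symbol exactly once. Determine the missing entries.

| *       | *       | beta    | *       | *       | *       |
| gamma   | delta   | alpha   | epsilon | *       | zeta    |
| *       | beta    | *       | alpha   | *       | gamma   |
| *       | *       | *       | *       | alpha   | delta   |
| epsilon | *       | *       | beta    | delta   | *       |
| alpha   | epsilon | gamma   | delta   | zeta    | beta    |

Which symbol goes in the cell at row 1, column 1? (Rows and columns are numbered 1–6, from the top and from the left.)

delta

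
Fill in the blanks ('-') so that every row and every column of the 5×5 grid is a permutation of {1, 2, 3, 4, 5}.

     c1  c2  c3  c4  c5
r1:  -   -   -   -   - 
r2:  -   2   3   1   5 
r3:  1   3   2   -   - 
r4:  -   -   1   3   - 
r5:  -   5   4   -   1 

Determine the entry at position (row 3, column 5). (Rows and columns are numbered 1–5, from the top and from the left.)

4

(r1,c3): row 1 is empty so far; column 3 has {1,2,3,4}, so it must be 5.
(r2,c1): row 2 has {1,2,3,5}; column 1 has {1}, so it must be 4.
(r3,c5): row 3 has {1,2,3}; column 5 has {1,5}, so it must be 4.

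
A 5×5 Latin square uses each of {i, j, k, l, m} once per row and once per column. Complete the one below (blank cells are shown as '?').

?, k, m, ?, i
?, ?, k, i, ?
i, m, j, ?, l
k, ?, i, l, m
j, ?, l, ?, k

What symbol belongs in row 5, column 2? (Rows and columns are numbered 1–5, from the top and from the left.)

i

row 1 has {i,k,m}; column 1 has {i,j,k} — only l is left for (r1,c1).
row 1 has {i,k,l,m}; column 4 has {i,l} — only j is left for (r1,c4).
row 2 has {i,k}; column 1 has {i,j,k,l} — only m is left for (r2,c1).
row 2 has {i,k,m}; column 5 has {i,k,l,m} — only j is left for (r2,c5).
row 3 has {i,j,l,m}; column 4 has {i,j,l} — only k is left for (r3,c4).
row 4 has {i,k,l,m}; column 2 has {k,m} — only j is left for (r4,c2).
row 5 has {j,k,l}; column 2 has {j,k,m} — only i is left for (r5,c2).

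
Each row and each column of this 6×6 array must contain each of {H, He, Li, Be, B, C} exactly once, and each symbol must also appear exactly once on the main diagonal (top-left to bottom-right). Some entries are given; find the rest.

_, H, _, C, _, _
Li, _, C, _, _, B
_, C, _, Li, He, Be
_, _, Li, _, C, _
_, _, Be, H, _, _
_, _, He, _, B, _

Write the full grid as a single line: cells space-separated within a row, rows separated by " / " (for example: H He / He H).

He H B C Be Li / Li Be C He H B / B C H Li He Be / Be He Li B C H / C B Be H Li He / H Li He Be B C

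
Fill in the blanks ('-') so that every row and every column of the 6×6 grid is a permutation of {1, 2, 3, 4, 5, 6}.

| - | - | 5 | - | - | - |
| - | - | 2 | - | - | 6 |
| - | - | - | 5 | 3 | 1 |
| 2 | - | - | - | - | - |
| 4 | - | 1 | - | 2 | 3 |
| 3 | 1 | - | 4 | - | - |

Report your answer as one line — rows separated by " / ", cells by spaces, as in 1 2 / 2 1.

row 3 has {1,3,5}; column 1 has {2,3,4} — only 6 is left for (r3,c1).
row 3 has {1,3,5,6}; column 3 has {1,2,5} — only 4 is left for (r3,c3).
row 5 has {1,2,3,4}; column 4 has {4,5} — only 6 is left for (r5,c4).
row 6 has {1,3,4}; column 3 has {1,2,4,5} — only 6 is left for (r6,c3).
row 6 has {1,3,4,6}; column 5 has {2,3} — only 5 is left for (r6,c5).
row 6 has {1,3,4,5,6}; column 6 has {1,3,6} — only 2 is left for (r6,c6).
row 1 has {5}; column 1 has {2,3,4,6} — only 1 is left for (r1,c1).
row 1 has {1,5}; column 6 has {1,2,3,6} — only 4 is left for (r1,c6).
row 2 has {2,6}; column 1 has {1,2,3,4,6} — only 5 is left for (r2,c1).
row 3 has {1,3,4,5,6}; column 2 has {1} — only 2 is left for (r3,c2).
row 4 has {2}; column 3 has {1,2,4,5,6} — only 3 is left for (r4,c3).
row 4 has {2,3}; column 4 has {4,5,6} — only 1 is left for (r4,c4).
row 4 has {1,2,3}; column 6 has {1,2,3,4,6} — only 5 is left for (r4,c6).
row 5 has {1,2,3,4,6}; column 2 has {1,2} — only 5 is left for (r5,c2).
row 1 has {1,4,5}; column 5 has {2,3,5} — only 6 is left for (r1,c5).
row 2 has {2,5,6}; column 4 has {1,4,5,6} — only 3 is left for (r2,c4).
row 4 has {1,2,3,5}; column 5 has {2,3,5,6} — only 4 is left for (r4,c5).
row 1 has {1,4,5,6}; column 2 has {1,2,5} — only 3 is left for (r1,c2).
row 1 has {1,3,4,5,6}; column 4 has {1,3,4,5,6} — only 2 is left for (r1,c4).
row 2 has {2,3,5,6}; column 2 has {1,2,3,5} — only 4 is left for (r2,c2).
row 2 has {2,3,4,5,6}; column 5 has {2,3,4,5,6} — only 1 is left for (r2,c5).
row 4 has {1,2,3,4,5}; column 2 has {1,2,3,4,5} — only 6 is left for (r4,c2).

1 3 5 2 6 4 / 5 4 2 3 1 6 / 6 2 4 5 3 1 / 2 6 3 1 4 5 / 4 5 1 6 2 3 / 3 1 6 4 5 2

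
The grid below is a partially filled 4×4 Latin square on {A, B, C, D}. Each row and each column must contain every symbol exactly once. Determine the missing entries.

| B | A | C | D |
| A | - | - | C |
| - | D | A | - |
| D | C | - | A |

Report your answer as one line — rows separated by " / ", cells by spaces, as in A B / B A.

B A C D / A B D C / C D A B / D C B A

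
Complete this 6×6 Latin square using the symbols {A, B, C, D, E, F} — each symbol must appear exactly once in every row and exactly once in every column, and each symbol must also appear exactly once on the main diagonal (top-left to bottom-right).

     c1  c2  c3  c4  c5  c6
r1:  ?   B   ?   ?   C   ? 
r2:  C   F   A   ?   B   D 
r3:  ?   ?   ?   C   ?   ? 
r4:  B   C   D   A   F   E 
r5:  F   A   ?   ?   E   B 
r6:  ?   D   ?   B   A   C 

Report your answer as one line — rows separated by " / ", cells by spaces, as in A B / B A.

D B E F C A / C F A E B D / A E B C D F / B C D A F E / F A C D E B / E D F B A C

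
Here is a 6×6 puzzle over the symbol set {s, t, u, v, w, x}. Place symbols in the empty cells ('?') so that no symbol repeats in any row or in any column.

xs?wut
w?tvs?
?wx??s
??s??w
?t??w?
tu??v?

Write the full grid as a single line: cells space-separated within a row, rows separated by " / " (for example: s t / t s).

(r1,c3): row 1 has {s,t,u,w,x}; column 3 has {s,t,x}, so it must be v.
(r2,c2): row 2 has {s,t,v,w}; column 2 has {s,t,u,w}, so it must be x.
(r2,c6): row 2 has {s,t,v,w,x}; column 6 has {s,t,w}, so it must be u.
(r3,c5): row 3 has {s,w,x}; column 5 has {s,u,v,w}, so it must be t.
(r4,c2): row 4 has {s,w}; column 2 has {s,t,u,w,x}, so it must be v.
(r4,c5): row 4 has {s,v,w}; column 5 has {s,t,u,v,w}, so it must be x.
(r5,c3): row 5 has {t,w}; column 3 has {s,t,v,x}, so it must be u.
(r6,c3): row 6 has {t,u,v}; column 3 has {s,t,u,v,x}, so it must be w.
(r6,c6): row 6 has {t,u,v,w}; column 6 has {s,t,u,w}, so it must be x.
(r3,c4): row 3 has {s,t,w,x}; column 4 has {v,w}, so it must be u.
(r4,c1): row 4 has {s,v,w,x}; column 1 has {t,w,x}, so it must be u.
(r4,c4): row 4 has {s,u,v,w,x}; column 4 has {u,v,w}, so it must be t.
(r5,c6): row 5 has {t,u,w}; column 6 has {s,t,u,w,x}, so it must be v.
(r6,c4): row 6 has {t,u,v,w,x}; column 4 has {t,u,v,w}, so it must be s.
(r3,c1): row 3 has {s,t,u,w,x}; column 1 has {t,u,w,x}, so it must be v.
(r5,c1): row 5 has {t,u,v,w}; column 1 has {t,u,v,w,x}, so it must be s.
(r5,c4): row 5 has {s,t,u,v,w}; column 4 has {s,t,u,v,w}, so it must be x.

x s v w u t / w x t v s u / v w x u t s / u v s t x w / s t u x w v / t u w s v x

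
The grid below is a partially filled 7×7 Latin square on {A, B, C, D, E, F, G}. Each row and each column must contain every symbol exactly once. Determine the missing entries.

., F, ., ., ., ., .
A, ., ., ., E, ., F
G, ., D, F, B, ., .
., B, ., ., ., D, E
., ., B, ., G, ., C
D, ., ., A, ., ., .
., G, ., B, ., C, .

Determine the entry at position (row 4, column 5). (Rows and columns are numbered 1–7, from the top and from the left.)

At row 3, column 7: row 3 has {B,D,F,G}; column 7 has {C,E,F}; that leaves A.
At row 7, column 7: row 7 has {B,C,G}; column 7 has {A,C,E,F}; that leaves D.
At row 3, column 6: row 3 has {A,B,D,F,G}; column 6 has {C,D}; that leaves E.
At row 3, column 2: row 3 has {A,B,D,E,F,G}; column 2 has {B,F,G}; that leaves C.
At row 6, column 2: row 6 has {A,D}; column 2 has {B,C,F,G}; that leaves E.
At row 2, column 2: row 2 has {A,E,F}; column 2 has {B,C,E,F,G}; that leaves D.
At row 5, column 2: row 5 has {B,C,G}; column 2 has {B,C,D,E,F,G}; that leaves A.
At row 5, column 6: row 5 has {A,B,C,G}; column 6 has {C,D,E}; that leaves F.
At row 5, column 1: row 5 has {A,B,C,F,G}; column 1 has {A,D,G}; that leaves E.
At row 5, column 4: row 5 has {A,B,C,E,F,G}; column 4 has {A,B,F}; that leaves D.
At row 7, column 1: row 7 has {B,C,D,G}; column 1 has {A,D,E,G}; that leaves F.
At row 7, column 5: row 7 has {B,C,D,F,G}; column 5 has {B,E,G}; that leaves A.
At row 4, column 1: row 4 has {B,D,E}; column 1 has {A,D,E,F,G}; that leaves C.
At row 4, column 4: row 4 has {B,C,D,E}; column 4 has {A,B,D,F}; that leaves G.
At row 4, column 5: row 4 has {B,C,D,E,G}; column 5 has {A,B,E,G}; that leaves F.

F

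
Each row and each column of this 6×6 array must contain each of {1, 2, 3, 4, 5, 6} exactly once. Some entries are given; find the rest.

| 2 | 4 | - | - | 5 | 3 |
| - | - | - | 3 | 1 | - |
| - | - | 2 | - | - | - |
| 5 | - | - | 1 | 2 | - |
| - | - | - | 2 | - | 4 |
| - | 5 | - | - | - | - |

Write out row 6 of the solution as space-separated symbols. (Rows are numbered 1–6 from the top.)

1 5 3 4 6 2

At row 1, column 4: row 1 has {2,3,4,5}; column 4 has {1,2,3}; that leaves 6.
At row 4, column 6: row 4 has {1,2,5}; column 6 has {3,4}; that leaves 6.
At row 6, column 4: row 6 has {5}; column 4 has {1,2,3,6}; that leaves 4.
At row 1, column 3: row 1 has {2,3,4,5,6}; column 3 has {2}; that leaves 1.
At row 3, column 4: row 3 has {2}; column 4 has {1,2,3,4,6}; that leaves 5.
At row 3, column 6: row 3 has {2,5}; column 6 has {3,4,6}; that leaves 1.
At row 4, column 2: row 4 has {1,2,5,6}; column 2 has {4,5}; that leaves 3.
At row 4, column 3: row 4 has {1,2,3,5,6}; column 3 has {1,2}; that leaves 4.
At row 6, column 6: row 6 has {4,5}; column 6 has {1,3,4,6}; that leaves 2.
At row 2, column 6: row 2 has {1,3}; column 6 has {1,2,3,4,6}; that leaves 5.
At row 3, column 2: row 3 has {1,2,5}; column 2 has {3,4,5}; that leaves 6.
At row 5, column 2: row 5 has {2,4}; column 2 has {3,4,5,6}; that leaves 1.
At row 2, column 2: row 2 has {1,3,5}; column 2 has {1,3,4,5,6}; that leaves 2.
At row 2, column 3: row 2 has {1,2,3,5}; column 3 has {1,2,4}; that leaves 6.
At row 6, column 3: row 6 has {2,4,5}; column 3 has {1,2,4,6}; that leaves 3.
At row 6, column 5: row 6 has {2,3,4,5}; column 5 has {1,2,5}; that leaves 6.
At row 2, column 1: row 2 has {1,2,3,5,6}; column 1 has {2,5}; that leaves 4.
At row 3, column 1: row 3 has {1,2,5,6}; column 1 has {2,4,5}; that leaves 3.
At row 3, column 5: row 3 has {1,2,3,5,6}; column 5 has {1,2,5,6}; that leaves 4.
At row 5, column 1: row 5 has {1,2,4}; column 1 has {2,3,4,5}; that leaves 6.
At row 5, column 3: row 5 has {1,2,4,6}; column 3 has {1,2,3,4,6}; that leaves 5.
At row 5, column 5: row 5 has {1,2,4,5,6}; column 5 has {1,2,4,5,6}; that leaves 3.
At row 6, column 1: row 6 has {2,3,4,5,6}; column 1 has {2,3,4,5,6}; that leaves 1.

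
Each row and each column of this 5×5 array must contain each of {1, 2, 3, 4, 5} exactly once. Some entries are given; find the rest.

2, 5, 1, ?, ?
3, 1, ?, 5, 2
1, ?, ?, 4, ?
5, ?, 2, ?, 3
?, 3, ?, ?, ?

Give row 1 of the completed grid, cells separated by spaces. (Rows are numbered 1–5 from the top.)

(r1,c4): row 1 has {1,2,5}; column 4 has {4,5}, so it must be 3.
(r1,c5): row 1 has {1,2,3,5}; column 5 has {2,3}, so it must be 4.

2 5 1 3 4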